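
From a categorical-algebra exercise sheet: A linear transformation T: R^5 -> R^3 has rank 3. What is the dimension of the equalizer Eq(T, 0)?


The equalizer of f and the zero map is ker(f).
By the rank-nullity theorem: dim(ker(f)) = dim(domain) - rank(f).
dim(ker(f)) = 5 - 3 = 2

2


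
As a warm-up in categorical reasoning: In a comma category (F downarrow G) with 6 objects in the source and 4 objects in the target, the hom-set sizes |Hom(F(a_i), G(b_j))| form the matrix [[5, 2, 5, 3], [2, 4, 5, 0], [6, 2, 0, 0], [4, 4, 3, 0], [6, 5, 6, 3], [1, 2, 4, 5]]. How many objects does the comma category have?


Objects of (F downarrow G) are triples (a, b, h: F(a)->G(b)).
The count equals the sum of all entries in the hom-matrix.
sum(row 0) = 15
sum(row 1) = 11
sum(row 2) = 8
sum(row 3) = 11
sum(row 4) = 20
sum(row 5) = 12
Grand total = 77

77


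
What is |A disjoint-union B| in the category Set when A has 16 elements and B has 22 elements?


In Set, the coproduct A + B is the disjoint union.
|A + B| = |A| + |B| = 16 + 22 = 38

38


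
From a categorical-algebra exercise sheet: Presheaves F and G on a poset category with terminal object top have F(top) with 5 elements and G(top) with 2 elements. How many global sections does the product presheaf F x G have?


Global sections of a presheaf on a poset with terminal top satisfy
Gamma(H) ~ H(top). Presheaves admit pointwise products, so
(F x G)(top) = F(top) x G(top) (Cartesian product).
|Gamma(F x G)| = |F(top)| * |G(top)| = 5 * 2 = 10.

10


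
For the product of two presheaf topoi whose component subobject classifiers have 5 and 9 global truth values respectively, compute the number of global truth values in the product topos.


In a product of presheaf topoi E_1 x E_2, the subobject classifier
is Omega = Omega_1 x Omega_2 (componentwise), so
|Omega(top)| = |Omega_1(top_1)| * |Omega_2(top_2)|.
= 5 * 9 = 45.

45


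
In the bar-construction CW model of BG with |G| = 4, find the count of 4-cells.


In the bar-construction CW model of BG, the n-cells are indexed by
n-tuples [g_1|...|g_n] of non-identity elements of G (degenerate
simplices with some g_i = e do not contribute cells), so there are
(|G| - 1)^n n-cells.
For dim = 4 with |G| = 4:
cells = (4 - 1)^4 = 3^4 = 81

81


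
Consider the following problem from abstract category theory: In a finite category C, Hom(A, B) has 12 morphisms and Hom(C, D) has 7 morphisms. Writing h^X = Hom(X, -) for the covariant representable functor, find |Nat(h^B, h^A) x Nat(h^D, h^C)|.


By the Yoneda lemma, Nat(h^B, h^A) is isomorphic to Hom(A, B),
so |Nat(h^B, h^A)| = |Hom(A, B)| and |Nat(h^D, h^C)| = |Hom(C, D)|.
|Hom(A, B)| = 12, |Hom(C, D)| = 7.
|Nat(h^B, h^A) x Nat(h^D, h^C)| = 12 * 7 = 84

84


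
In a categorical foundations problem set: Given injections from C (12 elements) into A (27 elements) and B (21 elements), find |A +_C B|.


The pushout A +_C B identifies the images of C in A and B.
|A +_C B| = |A| + |B| - |C| (for injections).
= 27 + 21 - 12 = 36

36


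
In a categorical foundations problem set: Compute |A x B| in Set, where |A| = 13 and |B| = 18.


In Set, the product A x B is the Cartesian product.
By the universal property, |A x B| = |A| * |B|.
|A x B| = 13 * 18 = 234

234


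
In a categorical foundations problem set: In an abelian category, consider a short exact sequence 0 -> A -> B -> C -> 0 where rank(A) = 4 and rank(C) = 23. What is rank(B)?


For a short exact sequence 0 -> A -> B -> C -> 0,
rank is additive: rank(B) = rank(A) + rank(C).
rank(B) = 4 + 23 = 27

27


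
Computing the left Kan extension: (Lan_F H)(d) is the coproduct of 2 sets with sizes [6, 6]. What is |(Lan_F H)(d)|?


Pointwise, the left Kan extension (Lan_F H)(d) is the colimit, indexed
by the comma category (F downarrow d), of H composed with the
projection (F downarrow d) -> C. Here that colimit is given
as a coproduct (disjoint union) of sets, so its cardinality is the
sum of the sizes of the summands.
Coproduct of sets with sizes: 6 + 6
= 12

12


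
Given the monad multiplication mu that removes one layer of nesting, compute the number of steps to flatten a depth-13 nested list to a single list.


Each application of mu: T^2 -> T removes one layer of nesting.
Starting at depth 13 (i.e., T^13(X)), we need to reach T(X).
Number of mu applications = 13 - 1 = 12

12


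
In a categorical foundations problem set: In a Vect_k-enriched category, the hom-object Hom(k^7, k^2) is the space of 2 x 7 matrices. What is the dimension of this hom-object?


In Vect-enriched categories, Hom(k^n, k^m) is the space of m x n matrices.
dim(Hom(k^7, k^2)) = 2 * 7 = 14

14


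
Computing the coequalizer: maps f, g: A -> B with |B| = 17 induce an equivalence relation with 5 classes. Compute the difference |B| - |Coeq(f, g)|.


The coequalizer Coeq(f, g) = B / ~ has one element per equivalence class.
|B| = 17, |Coeq(f, g)| = 5.
|B| - |Coeq(f, g)| = 17 - 5 = 12.

12


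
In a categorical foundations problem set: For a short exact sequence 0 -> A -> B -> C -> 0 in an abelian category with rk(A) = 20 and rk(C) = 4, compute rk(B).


For a short exact sequence 0 -> A -> B -> C -> 0,
rank is additive: rank(B) = rank(A) + rank(C).
rank(B) = 20 + 4 = 24

24


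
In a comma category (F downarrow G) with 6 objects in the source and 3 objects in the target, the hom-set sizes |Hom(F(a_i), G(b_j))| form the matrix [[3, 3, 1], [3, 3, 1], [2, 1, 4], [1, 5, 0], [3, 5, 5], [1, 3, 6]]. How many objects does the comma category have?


Objects of (F downarrow G) are triples (a, b, h: F(a)->G(b)).
The count equals the sum of all entries in the hom-matrix.
sum(row 0) = 7
sum(row 1) = 7
sum(row 2) = 7
sum(row 3) = 6
sum(row 4) = 13
sum(row 5) = 10
Grand total = 50

50


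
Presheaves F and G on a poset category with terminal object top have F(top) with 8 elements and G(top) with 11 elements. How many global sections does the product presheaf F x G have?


Global sections of a presheaf on a poset with terminal top satisfy
Gamma(H) ~ H(top). Presheaves admit pointwise products, so
(F x G)(top) = F(top) x G(top) (Cartesian product).
|Gamma(F x G)| = |F(top)| * |G(top)| = 8 * 11 = 88.

88


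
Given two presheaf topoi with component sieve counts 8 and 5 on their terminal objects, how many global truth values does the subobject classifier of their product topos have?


In a product of presheaf topoi E_1 x E_2, the subobject classifier
is Omega = Omega_1 x Omega_2 (componentwise), so
|Omega(top)| = |Omega_1(top_1)| * |Omega_2(top_2)|.
= 8 * 5 = 40.

40


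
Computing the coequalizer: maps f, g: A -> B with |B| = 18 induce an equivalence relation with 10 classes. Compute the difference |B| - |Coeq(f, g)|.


The coequalizer Coeq(f, g) = B / ~ has one element per equivalence class.
|B| = 18, |Coeq(f, g)| = 10.
|B| - |Coeq(f, g)| = 18 - 10 = 8.

8


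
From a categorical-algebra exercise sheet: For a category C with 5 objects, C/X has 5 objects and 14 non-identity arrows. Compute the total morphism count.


In the slice category C/X, objects are morphisms to X.
Identity morphisms: 5 (one per object of C/X).
Non-identity morphisms: 14.
Total = 5 + 14 = 19

19


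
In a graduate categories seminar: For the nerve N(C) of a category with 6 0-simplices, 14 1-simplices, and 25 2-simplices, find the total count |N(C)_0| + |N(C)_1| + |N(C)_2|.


The 2-skeleton of the nerve N(C) consists of simplices in dimensions 0, 1, 2:
  |N(C)_0| = 6 (objects)
  |N(C)_1| = 14 (morphisms)
  |N(C)_2| = 25 (composable pairs)
Total = 6 + 14 + 25 = 45

45


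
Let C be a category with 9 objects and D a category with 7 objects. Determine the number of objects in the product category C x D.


The product category C x D has objects that are pairs (c, d).
Number of pairs = |Ob(C)| * |Ob(D)| = 9 * 7 = 63

63


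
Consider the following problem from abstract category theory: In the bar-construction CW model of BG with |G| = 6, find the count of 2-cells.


In the bar-construction CW model of BG, the n-cells are indexed by
n-tuples [g_1|...|g_n] of non-identity elements of G (degenerate
simplices with some g_i = e do not contribute cells), so there are
(|G| - 1)^n n-cells.
For dim = 2 with |G| = 6:
cells = (6 - 1)^2 = 5^2 = 25

25


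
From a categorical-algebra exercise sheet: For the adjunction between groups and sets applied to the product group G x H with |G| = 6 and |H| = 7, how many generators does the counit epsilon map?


The counit epsilon_K: F(U(K)) -> K of the Free-Forgetful adjunction
maps |K| generators of F(U(K)) into K. For K = G x H (the product group),
|G x H| = |G| * |H|.
Total generators mapped = 6 * 7 = 42.

42


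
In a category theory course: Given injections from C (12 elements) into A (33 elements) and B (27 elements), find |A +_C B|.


The pushout A +_C B identifies the images of C in A and B.
|A +_C B| = |A| + |B| - |C| (for injections).
= 33 + 27 - 12 = 48

48


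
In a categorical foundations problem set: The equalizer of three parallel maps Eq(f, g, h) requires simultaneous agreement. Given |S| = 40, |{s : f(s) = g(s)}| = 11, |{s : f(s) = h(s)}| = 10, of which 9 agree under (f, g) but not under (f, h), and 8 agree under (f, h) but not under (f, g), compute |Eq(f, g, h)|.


Eq(f, g, h) is the triple-agreement set: points in S where all three
maps take the same value. Using inclusion-exclusion on the pairwise data:
Pair (f, g) agrees on 11 points; pair (f, h) on 10 points.
Points agreeing under (f, g) but not (f, h) = 9; under (f, h) but not (f, g) = 8.
Triple-agreement = agreement-in-(f, g) minus points that agree under (f, g) but not (f, h):
|Eq(f, g, h)| = 11 - 9 = 2
(cross-check via (f, h): 10 - 8 = 2.)

2


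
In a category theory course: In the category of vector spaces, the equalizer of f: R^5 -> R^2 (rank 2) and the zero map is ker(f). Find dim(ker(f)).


The equalizer of f and the zero map is ker(f).
By the rank-nullity theorem: dim(ker(f)) = dim(domain) - rank(f).
dim(ker(f)) = 5 - 2 = 3

3


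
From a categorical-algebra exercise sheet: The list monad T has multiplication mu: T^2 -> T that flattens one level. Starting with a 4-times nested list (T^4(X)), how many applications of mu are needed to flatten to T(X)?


Each application of mu: T^2 -> T removes one layer of nesting.
Starting at depth 4 (i.e., T^4(X)), we need to reach T(X).
Number of mu applications = 4 - 1 = 3

3


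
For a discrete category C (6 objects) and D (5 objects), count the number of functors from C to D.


A functor from a discrete category C to D is determined by
where each object maps. Each of the 6 objects of C can map
to any of the 5 objects of D independently.
Number of functors = 5^6 = 15625

15625


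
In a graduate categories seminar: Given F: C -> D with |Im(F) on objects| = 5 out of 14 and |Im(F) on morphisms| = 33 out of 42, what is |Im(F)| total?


The image of F consists of distinct objects and distinct morphisms.
|Im(F)| on objects = 5
|Im(F)| on morphisms = 33
Total image cardinality = 5 + 33 = 38

38


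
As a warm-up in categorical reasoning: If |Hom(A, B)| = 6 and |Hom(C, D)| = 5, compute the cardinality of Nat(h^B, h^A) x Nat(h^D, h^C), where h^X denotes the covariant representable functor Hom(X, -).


By the Yoneda lemma, Nat(h^B, h^A) is isomorphic to Hom(A, B),
so |Nat(h^B, h^A)| = |Hom(A, B)| and |Nat(h^D, h^C)| = |Hom(C, D)|.
|Hom(A, B)| = 6, |Hom(C, D)| = 5.
|Nat(h^B, h^A) x Nat(h^D, h^C)| = 6 * 5 = 30

30


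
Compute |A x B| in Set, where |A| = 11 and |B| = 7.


In Set, the product A x B is the Cartesian product.
By the universal property, |A x B| = |A| * |B|.
|A x B| = 11 * 7 = 77

77


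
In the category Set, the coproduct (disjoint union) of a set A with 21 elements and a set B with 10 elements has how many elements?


In Set, the coproduct A + B is the disjoint union.
|A + B| = |A| + |B| = 21 + 10 = 31

31


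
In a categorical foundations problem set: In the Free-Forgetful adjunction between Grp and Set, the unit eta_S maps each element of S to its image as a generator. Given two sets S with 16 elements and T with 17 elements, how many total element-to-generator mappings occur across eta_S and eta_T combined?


The unit eta_X: X -> U(F(X)) of the Free-Forgetful adjunction
maps each element of X to a generator of F(X). For X = S + T (disjoint
union in Set), |S + T| = |S| + |T|.
Total mappings = 16 + 17 = 33.

33


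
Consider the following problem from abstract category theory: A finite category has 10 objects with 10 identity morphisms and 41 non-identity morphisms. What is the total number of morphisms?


Each object has an identity morphism, giving 10 identities.
Adding the 41 non-identity morphisms:
Total = 10 + 41 = 51

51


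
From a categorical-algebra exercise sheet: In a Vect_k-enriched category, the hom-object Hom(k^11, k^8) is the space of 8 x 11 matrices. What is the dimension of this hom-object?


In Vect-enriched categories, Hom(k^n, k^m) is the space of m x n matrices.
dim(Hom(k^11, k^8)) = 8 * 11 = 88

88


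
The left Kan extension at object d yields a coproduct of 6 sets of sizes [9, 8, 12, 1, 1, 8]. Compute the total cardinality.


Pointwise, the left Kan extension (Lan_F H)(d) is the colimit, indexed
by the comma category (F downarrow d), of H composed with the
projection (F downarrow d) -> C. Here that colimit is given
as a coproduct (disjoint union) of sets, so its cardinality is the
sum of the sizes of the summands.
Coproduct of sets with sizes: 9 + 8 + 12 + 1 + 1 + 8
= 39

39


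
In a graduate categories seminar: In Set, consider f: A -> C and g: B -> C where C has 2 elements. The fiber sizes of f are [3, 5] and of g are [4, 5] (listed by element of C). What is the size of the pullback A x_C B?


The pullback A x_C B consists of pairs (a, b) with f(a) = g(b).
For each element c in C, the fiber product has |f^-1(c)| * |g^-1(c)| elements.
Summing over C: 3 * 4 + 5 * 5
= 12 + 25 = 37

37


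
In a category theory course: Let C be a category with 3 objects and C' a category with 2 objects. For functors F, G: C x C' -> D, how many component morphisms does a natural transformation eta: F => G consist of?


A natural transformation eta: F => G assigns one component morphism per
object of the domain category.
The domain is the product category C x C', so
|Ob(C x C')| = |Ob(C)| * |Ob(C')| = 3 * 2 = 6.
Therefore eta has 6 component morphisms.

6


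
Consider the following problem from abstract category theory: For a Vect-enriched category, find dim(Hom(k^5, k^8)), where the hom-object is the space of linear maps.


In Vect-enriched categories, Hom(k^n, k^m) is the space of m x n matrices.
dim(Hom(k^5, k^8)) = 8 * 5 = 40

40


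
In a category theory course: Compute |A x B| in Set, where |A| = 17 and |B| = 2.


In Set, the product A x B is the Cartesian product.
By the universal property, |A x B| = |A| * |B|.
|A x B| = 17 * 2 = 34

34


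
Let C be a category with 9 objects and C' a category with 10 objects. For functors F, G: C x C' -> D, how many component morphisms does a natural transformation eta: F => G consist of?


A natural transformation eta: F => G assigns one component morphism per
object of the domain category.
The domain is the product category C x C', so
|Ob(C x C')| = |Ob(C)| * |Ob(C')| = 9 * 10 = 90.
Therefore eta has 90 component morphisms.

90


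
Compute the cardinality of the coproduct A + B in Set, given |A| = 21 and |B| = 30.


In Set, the coproduct A + B is the disjoint union.
|A + B| = |A| + |B| = 21 + 30 = 51

51


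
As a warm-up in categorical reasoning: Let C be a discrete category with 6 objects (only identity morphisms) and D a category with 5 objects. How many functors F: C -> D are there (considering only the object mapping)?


A functor from a discrete category C to D is determined by
where each object maps. Each of the 6 objects of C can map
to any of the 5 objects of D independently.
Number of functors = 5^6 = 15625

15625


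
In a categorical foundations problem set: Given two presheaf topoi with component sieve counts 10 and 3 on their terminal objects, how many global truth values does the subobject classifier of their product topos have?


In a product of presheaf topoi E_1 x E_2, the subobject classifier
is Omega = Omega_1 x Omega_2 (componentwise), so
|Omega(top)| = |Omega_1(top_1)| * |Omega_2(top_2)|.
= 10 * 3 = 30.

30


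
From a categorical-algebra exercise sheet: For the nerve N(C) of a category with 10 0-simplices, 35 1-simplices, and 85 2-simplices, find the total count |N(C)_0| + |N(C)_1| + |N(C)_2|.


The 2-skeleton of the nerve N(C) consists of simplices in dimensions 0, 1, 2:
  |N(C)_0| = 10 (objects)
  |N(C)_1| = 35 (morphisms)
  |N(C)_2| = 85 (composable pairs)
Total = 10 + 35 + 85 = 130

130


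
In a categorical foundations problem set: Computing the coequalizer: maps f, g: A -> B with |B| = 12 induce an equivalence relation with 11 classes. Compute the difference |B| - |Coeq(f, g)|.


The coequalizer Coeq(f, g) = B / ~ has one element per equivalence class.
|B| = 12, |Coeq(f, g)| = 11.
|B| - |Coeq(f, g)| = 12 - 11 = 1.

1


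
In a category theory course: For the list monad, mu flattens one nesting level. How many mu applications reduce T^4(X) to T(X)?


Each application of mu: T^2 -> T removes one layer of nesting.
Starting at depth 4 (i.e., T^4(X)), we need to reach T(X).
Number of mu applications = 4 - 1 = 3

3


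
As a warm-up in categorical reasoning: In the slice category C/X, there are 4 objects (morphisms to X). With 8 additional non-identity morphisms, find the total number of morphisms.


In the slice category C/X, objects are morphisms to X.
Identity morphisms: 4 (one per object of C/X).
Non-identity morphisms: 8.
Total = 4 + 8 = 12

12


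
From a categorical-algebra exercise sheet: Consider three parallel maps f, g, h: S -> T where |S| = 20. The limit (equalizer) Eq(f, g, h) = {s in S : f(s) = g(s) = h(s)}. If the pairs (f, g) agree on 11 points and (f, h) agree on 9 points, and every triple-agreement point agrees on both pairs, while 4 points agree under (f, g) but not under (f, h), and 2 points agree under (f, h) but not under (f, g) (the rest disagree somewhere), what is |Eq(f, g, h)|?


Eq(f, g, h) is the triple-agreement set: points in S where all three
maps take the same value. Using inclusion-exclusion on the pairwise data:
Pair (f, g) agrees on 11 points; pair (f, h) on 9 points.
Points agreeing under (f, g) but not (f, h) = 4; under (f, h) but not (f, g) = 2.
Triple-agreement = agreement-in-(f, g) minus points that agree under (f, g) but not (f, h):
|Eq(f, g, h)| = 11 - 4 = 7
(cross-check via (f, h): 9 - 2 = 7.)

7


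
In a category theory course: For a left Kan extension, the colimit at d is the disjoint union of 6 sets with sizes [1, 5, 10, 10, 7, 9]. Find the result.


Pointwise, the left Kan extension (Lan_F H)(d) is the colimit, indexed
by the comma category (F downarrow d), of H composed with the
projection (F downarrow d) -> C. Here that colimit is given
as a coproduct (disjoint union) of sets, so its cardinality is the
sum of the sizes of the summands.
Coproduct of sets with sizes: 1 + 5 + 10 + 10 + 7 + 9
= 42

42


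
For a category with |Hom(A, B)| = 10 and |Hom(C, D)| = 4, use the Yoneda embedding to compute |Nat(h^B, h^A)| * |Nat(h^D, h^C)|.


By the Yoneda lemma, Nat(h^B, h^A) is isomorphic to Hom(A, B),
so |Nat(h^B, h^A)| = |Hom(A, B)| and |Nat(h^D, h^C)| = |Hom(C, D)|.
|Hom(A, B)| = 10, |Hom(C, D)| = 4.
|Nat(h^B, h^A) x Nat(h^D, h^C)| = 10 * 4 = 40

40


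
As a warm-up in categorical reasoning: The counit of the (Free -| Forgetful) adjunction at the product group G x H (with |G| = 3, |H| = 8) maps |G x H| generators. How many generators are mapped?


The counit epsilon_K: F(U(K)) -> K of the Free-Forgetful adjunction
maps |K| generators of F(U(K)) into K. For K = G x H (the product group),
|G x H| = |G| * |H|.
Total generators mapped = 3 * 8 = 24.

24


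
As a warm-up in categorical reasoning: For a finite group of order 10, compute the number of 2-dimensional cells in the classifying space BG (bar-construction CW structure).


In the bar-construction CW model of BG, the n-cells are indexed by
n-tuples [g_1|...|g_n] of non-identity elements of G (degenerate
simplices with some g_i = e do not contribute cells), so there are
(|G| - 1)^n n-cells.
For dim = 2 with |G| = 10:
cells = (10 - 1)^2 = 9^2 = 81

81


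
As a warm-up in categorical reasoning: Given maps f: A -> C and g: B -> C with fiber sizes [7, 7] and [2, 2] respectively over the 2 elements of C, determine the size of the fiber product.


The pullback A x_C B consists of pairs (a, b) with f(a) = g(b).
For each element c in C, the fiber product has |f^-1(c)| * |g^-1(c)| elements.
Summing over C: 7 * 2 + 7 * 2
= 14 + 14 = 28

28


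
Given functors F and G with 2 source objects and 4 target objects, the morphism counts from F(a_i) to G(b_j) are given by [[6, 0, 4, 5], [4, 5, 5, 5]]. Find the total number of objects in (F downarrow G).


Objects of (F downarrow G) are triples (a, b, h: F(a)->G(b)).
The count equals the sum of all entries in the hom-matrix.
sum(row 0) = 15
sum(row 1) = 19
Grand total = 34

34


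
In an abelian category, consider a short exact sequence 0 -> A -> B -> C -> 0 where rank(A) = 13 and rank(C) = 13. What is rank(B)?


For a short exact sequence 0 -> A -> B -> C -> 0,
rank is additive: rank(B) = rank(A) + rank(C).
rank(B) = 13 + 13 = 26

26


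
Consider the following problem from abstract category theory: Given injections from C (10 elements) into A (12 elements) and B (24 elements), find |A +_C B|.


The pushout A +_C B identifies the images of C in A and B.
|A +_C B| = |A| + |B| - |C| (for injections).
= 12 + 24 - 10 = 26

26


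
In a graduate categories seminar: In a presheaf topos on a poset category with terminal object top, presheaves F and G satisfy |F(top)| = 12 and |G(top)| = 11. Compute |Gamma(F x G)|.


Global sections of a presheaf on a poset with terminal top satisfy
Gamma(H) ~ H(top). Presheaves admit pointwise products, so
(F x G)(top) = F(top) x G(top) (Cartesian product).
|Gamma(F x G)| = |F(top)| * |G(top)| = 12 * 11 = 132.

132


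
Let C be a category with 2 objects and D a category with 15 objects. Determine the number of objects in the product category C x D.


The product category C x D has objects that are pairs (c, d).
Number of pairs = |Ob(C)| * |Ob(D)| = 2 * 15 = 30

30


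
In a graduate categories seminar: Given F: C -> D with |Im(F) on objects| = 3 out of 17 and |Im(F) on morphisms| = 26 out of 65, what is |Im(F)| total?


The image of F consists of distinct objects and distinct morphisms.
|Im(F)| on objects = 3
|Im(F)| on morphisms = 26
Total image cardinality = 3 + 26 = 29

29


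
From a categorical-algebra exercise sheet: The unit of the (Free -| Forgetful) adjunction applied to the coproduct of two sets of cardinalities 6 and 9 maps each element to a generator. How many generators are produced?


The unit eta_X: X -> U(F(X)) of the Free-Forgetful adjunction
maps each element of X to a generator of F(X). For X = S + T (disjoint
union in Set), |S + T| = |S| + |T|.
Total mappings = 6 + 9 = 15.

15


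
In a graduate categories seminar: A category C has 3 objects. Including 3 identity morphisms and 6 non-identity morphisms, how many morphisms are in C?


Each object has an identity morphism, giving 3 identities.
Adding the 6 non-identity morphisms:
Total = 3 + 6 = 9

9


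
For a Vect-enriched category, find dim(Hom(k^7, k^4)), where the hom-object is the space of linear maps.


In Vect-enriched categories, Hom(k^n, k^m) is the space of m x n matrices.
dim(Hom(k^7, k^4)) = 4 * 7 = 28

28


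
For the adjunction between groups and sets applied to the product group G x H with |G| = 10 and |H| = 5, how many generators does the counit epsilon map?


The counit epsilon_K: F(U(K)) -> K of the Free-Forgetful adjunction
maps |K| generators of F(U(K)) into K. For K = G x H (the product group),
|G x H| = |G| * |H|.
Total generators mapped = 10 * 5 = 50.

50


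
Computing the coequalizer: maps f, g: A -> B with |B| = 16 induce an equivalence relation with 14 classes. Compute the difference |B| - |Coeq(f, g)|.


The coequalizer Coeq(f, g) = B / ~ has one element per equivalence class.
|B| = 16, |Coeq(f, g)| = 14.
|B| - |Coeq(f, g)| = 16 - 14 = 2.

2


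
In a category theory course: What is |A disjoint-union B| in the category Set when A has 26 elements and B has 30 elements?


In Set, the coproduct A + B is the disjoint union.
|A + B| = |A| + |B| = 26 + 30 = 56

56


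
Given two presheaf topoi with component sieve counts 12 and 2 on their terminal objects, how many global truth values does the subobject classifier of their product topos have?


In a product of presheaf topoi E_1 x E_2, the subobject classifier
is Omega = Omega_1 x Omega_2 (componentwise), so
|Omega(top)| = |Omega_1(top_1)| * |Omega_2(top_2)|.
= 12 * 2 = 24.

24


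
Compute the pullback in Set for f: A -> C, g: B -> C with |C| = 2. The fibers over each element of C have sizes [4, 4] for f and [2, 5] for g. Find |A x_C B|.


The pullback A x_C B consists of pairs (a, b) with f(a) = g(b).
For each element c in C, the fiber product has |f^-1(c)| * |g^-1(c)| elements.
Summing over C: 4 * 2 + 4 * 5
= 8 + 20 = 28

28


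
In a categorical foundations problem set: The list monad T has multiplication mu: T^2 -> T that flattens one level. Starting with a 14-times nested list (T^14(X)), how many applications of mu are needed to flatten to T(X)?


Each application of mu: T^2 -> T removes one layer of nesting.
Starting at depth 14 (i.e., T^14(X)), we need to reach T(X).
Number of mu applications = 14 - 1 = 13

13


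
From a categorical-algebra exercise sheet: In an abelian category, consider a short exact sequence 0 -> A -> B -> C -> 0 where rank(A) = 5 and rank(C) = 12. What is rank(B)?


For a short exact sequence 0 -> A -> B -> C -> 0,
rank is additive: rank(B) = rank(A) + rank(C).
rank(B) = 5 + 12 = 17

17


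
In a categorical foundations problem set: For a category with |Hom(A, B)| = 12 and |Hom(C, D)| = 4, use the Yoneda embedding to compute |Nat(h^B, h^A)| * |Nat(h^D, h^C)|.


By the Yoneda lemma, Nat(h^B, h^A) is isomorphic to Hom(A, B),
so |Nat(h^B, h^A)| = |Hom(A, B)| and |Nat(h^D, h^C)| = |Hom(C, D)|.
|Hom(A, B)| = 12, |Hom(C, D)| = 4.
|Nat(h^B, h^A) x Nat(h^D, h^C)| = 12 * 4 = 48

48


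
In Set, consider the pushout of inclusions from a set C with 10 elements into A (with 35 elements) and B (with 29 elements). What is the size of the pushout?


The pushout A +_C B identifies the images of C in A and B.
|A +_C B| = |A| + |B| - |C| (for injections).
= 35 + 29 - 10 = 54

54


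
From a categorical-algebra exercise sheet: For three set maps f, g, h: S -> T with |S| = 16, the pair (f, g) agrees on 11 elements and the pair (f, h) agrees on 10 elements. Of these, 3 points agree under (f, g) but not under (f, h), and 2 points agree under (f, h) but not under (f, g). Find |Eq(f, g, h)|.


Eq(f, g, h) is the triple-agreement set: points in S where all three
maps take the same value. Using inclusion-exclusion on the pairwise data:
Pair (f, g) agrees on 11 points; pair (f, h) on 10 points.
Points agreeing under (f, g) but not (f, h) = 3; under (f, h) but not (f, g) = 2.
Triple-agreement = agreement-in-(f, g) minus points that agree under (f, g) but not (f, h):
|Eq(f, g, h)| = 11 - 3 = 8
(cross-check via (f, h): 10 - 2 = 8.)

8


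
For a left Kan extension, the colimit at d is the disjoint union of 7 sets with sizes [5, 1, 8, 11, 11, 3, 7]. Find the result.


Pointwise, the left Kan extension (Lan_F H)(d) is the colimit, indexed
by the comma category (F downarrow d), of H composed with the
projection (F downarrow d) -> C. Here that colimit is given
as a coproduct (disjoint union) of sets, so its cardinality is the
sum of the sizes of the summands.
Coproduct of sets with sizes: 5 + 1 + 8 + 11 + 11 + 3 + 7
= 46

46


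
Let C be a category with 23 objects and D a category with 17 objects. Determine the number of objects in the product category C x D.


The product category C x D has objects that are pairs (c, d).
Number of pairs = |Ob(C)| * |Ob(D)| = 23 * 17 = 391

391


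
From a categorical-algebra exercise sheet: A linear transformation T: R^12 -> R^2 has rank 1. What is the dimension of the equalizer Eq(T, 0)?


The equalizer of f and the zero map is ker(f).
By the rank-nullity theorem: dim(ker(f)) = dim(domain) - rank(f).
dim(ker(f)) = 12 - 1 = 11

11


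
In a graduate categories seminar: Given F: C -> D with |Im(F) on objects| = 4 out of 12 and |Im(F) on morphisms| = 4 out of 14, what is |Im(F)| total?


The image of F consists of distinct objects and distinct morphisms.
|Im(F)| on objects = 4
|Im(F)| on morphisms = 4
Total image cardinality = 4 + 4 = 8

8


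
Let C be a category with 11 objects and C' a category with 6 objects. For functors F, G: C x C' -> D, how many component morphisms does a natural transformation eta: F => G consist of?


A natural transformation eta: F => G assigns one component morphism per
object of the domain category.
The domain is the product category C x C', so
|Ob(C x C')| = |Ob(C)| * |Ob(C')| = 11 * 6 = 66.
Therefore eta has 66 component morphisms.

66


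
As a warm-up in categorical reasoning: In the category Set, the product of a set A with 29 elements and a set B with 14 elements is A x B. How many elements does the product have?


In Set, the product A x B is the Cartesian product.
By the universal property, |A x B| = |A| * |B|.
|A x B| = 29 * 14 = 406

406


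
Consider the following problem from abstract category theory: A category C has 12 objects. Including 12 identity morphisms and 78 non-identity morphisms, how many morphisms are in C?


Each object has an identity morphism, giving 12 identities.
Adding the 78 non-identity morphisms:
Total = 12 + 78 = 90

90


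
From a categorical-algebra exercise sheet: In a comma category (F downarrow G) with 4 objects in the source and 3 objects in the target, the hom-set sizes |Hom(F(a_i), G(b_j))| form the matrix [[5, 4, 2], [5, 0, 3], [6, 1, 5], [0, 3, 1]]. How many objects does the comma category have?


Objects of (F downarrow G) are triples (a, b, h: F(a)->G(b)).
The count equals the sum of all entries in the hom-matrix.
sum(row 0) = 11
sum(row 1) = 8
sum(row 2) = 12
sum(row 3) = 4
Grand total = 35

35


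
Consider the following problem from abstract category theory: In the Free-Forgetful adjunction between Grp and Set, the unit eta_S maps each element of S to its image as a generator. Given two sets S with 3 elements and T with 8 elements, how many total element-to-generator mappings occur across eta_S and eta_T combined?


The unit eta_X: X -> U(F(X)) of the Free-Forgetful adjunction
maps each element of X to a generator of F(X). For X = S + T (disjoint
union in Set), |S + T| = |S| + |T|.
Total mappings = 3 + 8 = 11.

11


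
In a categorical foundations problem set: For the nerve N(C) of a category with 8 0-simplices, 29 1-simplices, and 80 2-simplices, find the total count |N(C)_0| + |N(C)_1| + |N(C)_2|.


The 2-skeleton of the nerve N(C) consists of simplices in dimensions 0, 1, 2:
  |N(C)_0| = 8 (objects)
  |N(C)_1| = 29 (morphisms)
  |N(C)_2| = 80 (composable pairs)
Total = 8 + 29 + 80 = 117

117


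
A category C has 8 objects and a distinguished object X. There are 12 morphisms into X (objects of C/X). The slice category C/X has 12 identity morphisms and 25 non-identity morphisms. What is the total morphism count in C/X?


In the slice category C/X, objects are morphisms to X.
Identity morphisms: 12 (one per object of C/X).
Non-identity morphisms: 25.
Total = 12 + 25 = 37

37


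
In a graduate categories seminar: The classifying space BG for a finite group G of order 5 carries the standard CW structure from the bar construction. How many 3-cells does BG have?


In the bar-construction CW model of BG, the n-cells are indexed by
n-tuples [g_1|...|g_n] of non-identity elements of G (degenerate
simplices with some g_i = e do not contribute cells), so there are
(|G| - 1)^n n-cells.
For dim = 3 with |G| = 5:
cells = (5 - 1)^3 = 4^3 = 64

64


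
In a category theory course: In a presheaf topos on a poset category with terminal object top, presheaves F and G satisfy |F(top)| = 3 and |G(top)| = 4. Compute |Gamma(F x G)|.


Global sections of a presheaf on a poset with terminal top satisfy
Gamma(H) ~ H(top). Presheaves admit pointwise products, so
(F x G)(top) = F(top) x G(top) (Cartesian product).
|Gamma(F x G)| = |F(top)| * |G(top)| = 3 * 4 = 12.

12


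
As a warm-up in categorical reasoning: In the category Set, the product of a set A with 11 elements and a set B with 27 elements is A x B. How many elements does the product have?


In Set, the product A x B is the Cartesian product.
By the universal property, |A x B| = |A| * |B|.
|A x B| = 11 * 27 = 297

297


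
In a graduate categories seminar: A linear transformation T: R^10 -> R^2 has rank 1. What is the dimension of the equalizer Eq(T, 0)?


The equalizer of f and the zero map is ker(f).
By the rank-nullity theorem: dim(ker(f)) = dim(domain) - rank(f).
dim(ker(f)) = 10 - 1 = 9

9


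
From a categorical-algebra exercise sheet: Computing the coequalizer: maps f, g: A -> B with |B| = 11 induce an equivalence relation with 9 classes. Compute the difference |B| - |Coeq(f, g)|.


The coequalizer Coeq(f, g) = B / ~ has one element per equivalence class.
|B| = 11, |Coeq(f, g)| = 9.
|B| - |Coeq(f, g)| = 11 - 9 = 2.

2


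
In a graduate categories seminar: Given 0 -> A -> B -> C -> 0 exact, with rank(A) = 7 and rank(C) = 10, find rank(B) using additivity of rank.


For a short exact sequence 0 -> A -> B -> C -> 0,
rank is additive: rank(B) = rank(A) + rank(C).
rank(B) = 7 + 10 = 17

17


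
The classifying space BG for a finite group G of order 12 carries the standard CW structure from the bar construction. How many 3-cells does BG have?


In the bar-construction CW model of BG, the n-cells are indexed by
n-tuples [g_1|...|g_n] of non-identity elements of G (degenerate
simplices with some g_i = e do not contribute cells), so there are
(|G| - 1)^n n-cells.
For dim = 3 with |G| = 12:
cells = (12 - 1)^3 = 11^3 = 1331

1331


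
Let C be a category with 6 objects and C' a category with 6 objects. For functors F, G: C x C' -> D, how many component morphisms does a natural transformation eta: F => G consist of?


A natural transformation eta: F => G assigns one component morphism per
object of the domain category.
The domain is the product category C x C', so
|Ob(C x C')| = |Ob(C)| * |Ob(C')| = 6 * 6 = 36.
Therefore eta has 36 component morphisms.

36


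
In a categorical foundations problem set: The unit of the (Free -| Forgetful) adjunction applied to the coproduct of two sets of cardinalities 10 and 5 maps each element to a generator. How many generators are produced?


The unit eta_X: X -> U(F(X)) of the Free-Forgetful adjunction
maps each element of X to a generator of F(X). For X = S + T (disjoint
union in Set), |S + T| = |S| + |T|.
Total mappings = 10 + 5 = 15.

15


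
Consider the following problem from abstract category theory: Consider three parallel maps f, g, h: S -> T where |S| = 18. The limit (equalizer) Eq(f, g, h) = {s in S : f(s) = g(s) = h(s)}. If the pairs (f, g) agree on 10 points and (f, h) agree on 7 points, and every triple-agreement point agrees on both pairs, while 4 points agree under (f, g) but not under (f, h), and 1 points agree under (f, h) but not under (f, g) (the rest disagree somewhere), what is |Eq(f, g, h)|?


Eq(f, g, h) is the triple-agreement set: points in S where all three
maps take the same value. Using inclusion-exclusion on the pairwise data:
Pair (f, g) agrees on 10 points; pair (f, h) on 7 points.
Points agreeing under (f, g) but not (f, h) = 4; under (f, h) but not (f, g) = 1.
Triple-agreement = agreement-in-(f, g) minus points that agree under (f, g) but not (f, h):
|Eq(f, g, h)| = 10 - 4 = 6
(cross-check via (f, h): 7 - 1 = 6.)

6


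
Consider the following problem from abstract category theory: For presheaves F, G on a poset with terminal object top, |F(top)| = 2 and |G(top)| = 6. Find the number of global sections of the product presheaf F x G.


Global sections of a presheaf on a poset with terminal top satisfy
Gamma(H) ~ H(top). Presheaves admit pointwise products, so
(F x G)(top) = F(top) x G(top) (Cartesian product).
|Gamma(F x G)| = |F(top)| * |G(top)| = 2 * 6 = 12.

12


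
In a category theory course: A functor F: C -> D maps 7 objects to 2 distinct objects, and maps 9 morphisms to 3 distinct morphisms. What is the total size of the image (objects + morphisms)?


The image of F consists of distinct objects and distinct morphisms.
|Im(F)| on objects = 2
|Im(F)| on morphisms = 3
Total image cardinality = 2 + 3 = 5

5


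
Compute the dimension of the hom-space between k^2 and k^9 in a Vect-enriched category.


In Vect-enriched categories, Hom(k^n, k^m) is the space of m x n matrices.
dim(Hom(k^2, k^9)) = 9 * 2 = 18

18


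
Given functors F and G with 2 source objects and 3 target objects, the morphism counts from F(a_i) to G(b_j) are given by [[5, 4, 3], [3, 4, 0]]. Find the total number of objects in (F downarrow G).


Objects of (F downarrow G) are triples (a, b, h: F(a)->G(b)).
The count equals the sum of all entries in the hom-matrix.
sum(row 0) = 12
sum(row 1) = 7
Grand total = 19

19


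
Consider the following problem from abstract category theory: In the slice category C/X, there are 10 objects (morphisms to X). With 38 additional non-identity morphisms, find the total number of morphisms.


In the slice category C/X, objects are morphisms to X.
Identity morphisms: 10 (one per object of C/X).
Non-identity morphisms: 38.
Total = 10 + 38 = 48

48


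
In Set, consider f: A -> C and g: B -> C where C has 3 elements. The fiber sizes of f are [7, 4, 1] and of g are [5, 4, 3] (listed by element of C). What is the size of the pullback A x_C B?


The pullback A x_C B consists of pairs (a, b) with f(a) = g(b).
For each element c in C, the fiber product has |f^-1(c)| * |g^-1(c)| elements.
Summing over C: 7 * 5 + 4 * 4 + 1 * 3
= 35 + 16 + 3 = 54

54


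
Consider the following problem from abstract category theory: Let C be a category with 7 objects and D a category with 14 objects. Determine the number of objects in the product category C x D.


The product category C x D has objects that are pairs (c, d).
Number of pairs = |Ob(C)| * |Ob(D)| = 7 * 14 = 98

98


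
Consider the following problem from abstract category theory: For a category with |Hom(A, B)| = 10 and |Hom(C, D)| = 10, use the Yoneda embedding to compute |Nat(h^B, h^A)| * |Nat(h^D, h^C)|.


By the Yoneda lemma, Nat(h^B, h^A) is isomorphic to Hom(A, B),
so |Nat(h^B, h^A)| = |Hom(A, B)| and |Nat(h^D, h^C)| = |Hom(C, D)|.
|Hom(A, B)| = 10, |Hom(C, D)| = 10.
|Nat(h^B, h^A) x Nat(h^D, h^C)| = 10 * 10 = 100

100


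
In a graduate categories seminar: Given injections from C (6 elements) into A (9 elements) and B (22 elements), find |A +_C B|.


The pushout A +_C B identifies the images of C in A and B.
|A +_C B| = |A| + |B| - |C| (for injections).
= 9 + 22 - 6 = 25

25


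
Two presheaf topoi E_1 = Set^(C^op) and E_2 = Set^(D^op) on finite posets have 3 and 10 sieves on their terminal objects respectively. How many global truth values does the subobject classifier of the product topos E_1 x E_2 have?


In a product of presheaf topoi E_1 x E_2, the subobject classifier
is Omega = Omega_1 x Omega_2 (componentwise), so
|Omega(top)| = |Omega_1(top_1)| * |Omega_2(top_2)|.
= 3 * 10 = 30.

30


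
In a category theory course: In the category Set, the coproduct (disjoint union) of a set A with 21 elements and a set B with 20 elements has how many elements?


In Set, the coproduct A + B is the disjoint union.
|A + B| = |A| + |B| = 21 + 20 = 41

41
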